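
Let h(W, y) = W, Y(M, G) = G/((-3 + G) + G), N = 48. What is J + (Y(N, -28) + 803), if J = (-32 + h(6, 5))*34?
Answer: -4751/59 ≈ -80.525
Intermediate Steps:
Y(M, G) = G/(-3 + 2*G)
J = -884 (J = (-32 + 6)*34 = -26*34 = -884)
J + (Y(N, -28) + 803) = -884 + (-28/(-3 + 2*(-28)) + 803) = -884 + (-28/(-3 - 56) + 803) = -884 + (-28/(-59) + 803) = -884 + (-28*(-1/59) + 803) = -884 + (28/59 + 803) = -884 + 47405/59 = -4751/59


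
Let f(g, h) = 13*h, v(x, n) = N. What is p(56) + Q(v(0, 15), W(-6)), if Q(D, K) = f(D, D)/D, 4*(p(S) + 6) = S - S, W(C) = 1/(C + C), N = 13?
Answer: 7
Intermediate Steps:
v(x, n) = 13
W(C) = 1/(2*C)
p(S) = -6 (p(S) = -6 + (S - S)/4 = -6 + (¼)*0 = -6 + 0 = -6)
Q(D, K) = 13 (Q(D, K) = (13*D)/D = 13)
p(56) + Q(v(0, 15), W(-6)) = -6 + 13 = 7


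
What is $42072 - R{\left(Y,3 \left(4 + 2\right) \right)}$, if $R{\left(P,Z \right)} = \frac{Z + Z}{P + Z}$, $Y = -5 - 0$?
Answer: $\frac{546900}{13} \approx 42069.0$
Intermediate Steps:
$Y = -5$ ($Y = -5 + 0 = -5$)
$R{\left(P,Z \right)} = \frac{2 Z}{P + Z}$
$42072 - R{\left(Y,3 \left(4 + 2\right) \right)} = 42072 - \frac{2 \cdot 3 \left(4 + 2\right)}{-5 + 3 \left(4 + 2\right)} = 42072 - \frac{2 \cdot 3 \cdot 6}{-5 + 3 \cdot 6} = 42072 - 2 \cdot 18 \frac{1}{-5 + 18} = 42072 - 2 \cdot 18 \cdot \frac{1}{13} = 42072 - \frac{36}{13} = \frac{546900}{13}$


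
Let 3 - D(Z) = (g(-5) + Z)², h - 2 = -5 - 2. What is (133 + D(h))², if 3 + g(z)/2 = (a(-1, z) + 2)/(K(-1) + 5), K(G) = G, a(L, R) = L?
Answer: 10609/16 ≈ 663.06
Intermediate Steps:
h = -5 (h = 2 + (-5 - 2) = 2 - 7 = -5)
g(z) = -11/2 (g(z) = -6 + 2*((-1 + 2)/(-1 + 5)) = -6 + 2*(1/4) = -6 + 2*(1*(¼)) = -6 + 2*(¼) = -6 + ½ = -11/2)
D(Z) = 3 - (-11/2 + Z)²
(133 + D(h))² = (133 + (3 - (-11 + 2*(-5))²/4))² = (133 + (3 - (-11 - 10)²/4))² = (133 + (3 - ¼*(-21)²))² = (133 + (3 - ¼*441))² = (133 + (3 - 441/4))² = (133 - 429/4)² = (103/4)² = 10609/16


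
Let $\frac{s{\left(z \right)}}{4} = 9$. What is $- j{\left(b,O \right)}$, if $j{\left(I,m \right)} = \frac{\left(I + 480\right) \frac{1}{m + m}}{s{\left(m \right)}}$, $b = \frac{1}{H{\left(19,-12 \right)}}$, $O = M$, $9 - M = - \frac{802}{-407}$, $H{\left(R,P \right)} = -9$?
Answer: $- \frac{1757833}{1853928} \approx -0.94817$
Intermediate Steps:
$M = \frac{2861}{407}$ ($M = 9 - - \frac{802}{-407} = 9 - \left(-802\right) \left(- \frac{1}{407}\right) = 9 - \frac{802}{407} = \frac{2861}{407} \approx 7.0295$)
$s{\left(z \right)} = 36$ ($s{\left(z \right)} = 4 \cdot 9 = 36$)
$O = \frac{2861}{407} \approx 7.0295$
$b = - \frac{1}{9}$ ($b = \frac{1}{-9} = - \frac{1}{9} \approx -0.11111$)
$j{\left(I,m \right)} = \frac{480 + I}{72 m}$ ($j{\left(I,m \right)} = \frac{\left(I + 480\right) \frac{1}{m + m}}{36} = \frac{480 + I}{2 m} \frac{1}{36} = \frac{480 + I}{72 m}$)
$- j{\left(b,O \right)} = - \frac{480 - \frac{1}{9}}{72 \cdot \frac{2861}{407}} = - \frac{407 \cdot 4319}{72 \cdot 2861 \cdot 9} = \left(-1\right) \frac{1757833}{1853928} = - \frac{1757833}{1853928}$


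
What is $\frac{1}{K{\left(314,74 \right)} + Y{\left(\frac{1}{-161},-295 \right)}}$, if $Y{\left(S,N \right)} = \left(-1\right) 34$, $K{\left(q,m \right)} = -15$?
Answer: $- \frac{1}{49} \approx -0.020408$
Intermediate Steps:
$Y{\left(S,N \right)} = -34$
$\frac{1}{K{\left(314,74 \right)} + Y{\left(\frac{1}{-161},-295 \right)}} = \frac{1}{-15 - 34} = \frac{1}{-49} = - \frac{1}{49}$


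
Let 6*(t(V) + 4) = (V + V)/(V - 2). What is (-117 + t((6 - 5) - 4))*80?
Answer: -9664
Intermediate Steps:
t(V) = -4 + V/(3*(-2 + V)) (t(V) = -4 + ((V + V)/(V - 2))/6 = -4 + ((2*V)/(-2 + V))/6 = -4 + (2*V/(-2 + V))/6 = -4 + V/(3*(-2 + V)))
(-117 + t((6 - 5) - 4))*80 = (-117 + (24 - 11*((6 - 5) - 4))/(3*(-2 + ((6 - 5) - 4))))*80 = (-117 + (24 - 11*(1 - 4))/(3*(-2 + (1 - 4))))*80 = (-117 + (24 - 11*(-3))/(3*(-2 - 3)))*80 = (-117 + (⅓)*(24 + 33)/(-5))*80 = (-117 + (⅓)*(-⅕)*57)*80 = (-117 - 19/5)*80 = -604/5*80 = -9664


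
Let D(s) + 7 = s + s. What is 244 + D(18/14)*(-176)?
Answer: 7164/7 ≈ 1023.4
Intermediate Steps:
D(s) = -7 + 2*s (D(s) = -7 + (s + s) = -7 + 2*s)
244 + D(18/14)*(-176) = 244 + (-7 + 2*(18/14))*(-176) = 244 + (-7 + 2*(18*(1/14)))*(-176) = 244 + (-7 + 2*(9/7))*(-176) = 244 + (-7 + 18/7)*(-176) = 244 - 31/7*(-176) = 244 + 5456/7 = 7164/7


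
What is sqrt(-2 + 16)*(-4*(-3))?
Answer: 12*sqrt(14) ≈ 44.900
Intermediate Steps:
sqrt(-2 + 16)*(-4*(-3)) = sqrt(14)*12 = 12*sqrt(14)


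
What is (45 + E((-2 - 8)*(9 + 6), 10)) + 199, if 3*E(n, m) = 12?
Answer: 248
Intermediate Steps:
E(n, m) = 4 (E(n, m) = (1/3)*12 = 4)
(45 + E((-2 - 8)*(9 + 6), 10)) + 199 = (45 + 4) + 199 = 49 + 199 = 248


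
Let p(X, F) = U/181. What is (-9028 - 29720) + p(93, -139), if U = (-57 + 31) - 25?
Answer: -7013439/181 ≈ -38748.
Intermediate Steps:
U = -51 (U = -26 - 25 = -51)
p(X, F) = -51/181
(-9028 - 29720) + p(93, -139) = (-9028 - 29720) - 51/181 = -38748 - 51/181 = -7013439/181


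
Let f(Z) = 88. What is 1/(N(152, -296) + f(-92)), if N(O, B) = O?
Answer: 1/240 ≈ 0.0041667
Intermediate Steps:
1/(N(152, -296) + f(-92)) = 1/(152 + 88) = 1/240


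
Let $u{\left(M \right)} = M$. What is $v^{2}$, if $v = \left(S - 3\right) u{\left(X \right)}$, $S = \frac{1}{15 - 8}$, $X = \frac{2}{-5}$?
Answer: $\frac{64}{49} \approx 1.3061$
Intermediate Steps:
$X = - \frac{2}{5}$ ($X = 2 \left(- \frac{1}{5}\right) = - \frac{2}{5} \approx -0.4$)
$S = \frac{1}{7} \approx 0.14286$
$v = \frac{8}{7}$ ($v = \left(\frac{1}{7} - 3\right) \left(- \frac{2}{5}\right) = \left(- \frac{20}{7}\right) \left(- \frac{2}{5}\right) = \frac{8}{7} \approx 1.1429$)
$v^{2} = \left(\frac{8}{7}\right)^{2} = \frac{64}{49}$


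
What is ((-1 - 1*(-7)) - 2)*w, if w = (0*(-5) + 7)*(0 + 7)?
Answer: 196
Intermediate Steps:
w = 49 (w = (0 + 7)*7 = 7*7 = 49)
((-1 - 1*(-7)) - 2)*w = ((-1 - 1*(-7)) - 2)*49 = ((-1 + 7) - 2)*49 = (6 - 2)*49 = 4*49 = 196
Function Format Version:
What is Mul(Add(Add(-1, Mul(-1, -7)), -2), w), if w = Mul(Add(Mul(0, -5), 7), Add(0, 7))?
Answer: 196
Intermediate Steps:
w = 49 (w = Mul(Add(0, 7), 7) = Mul(7, 7) = 49)
Mul(Add(Add(-1, Mul(-1, -7)), -2), w) = Mul(Add(Add(-1, Mul(-1, -7)), -2), 49) = Mul(Add(Add(-1, 7), -2), 49) = Mul(Add(6, -2), 49) = Mul(4, 49) = 196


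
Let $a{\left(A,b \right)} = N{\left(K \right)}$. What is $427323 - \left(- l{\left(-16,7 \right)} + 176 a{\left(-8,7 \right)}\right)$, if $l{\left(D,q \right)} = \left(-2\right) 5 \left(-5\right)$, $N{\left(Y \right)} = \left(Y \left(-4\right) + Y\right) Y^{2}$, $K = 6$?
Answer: $541421$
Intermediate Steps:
$N{\left(Y \right)} = - 3 Y^{3}$ ($N{\left(Y \right)} = \left(- 4 Y + Y\right) Y^{2} = - 3 Y Y^{2} = - 3 Y^{3}$)
$a{\left(A,b \right)} = -648$ ($a{\left(A,b \right)} = - 3 \cdot 6^{3} = \left(-3\right) 216 = -648$)
$l{\left(D,q \right)} = 50$ ($l{\left(D,q \right)} = \left(-10\right) \left(-5\right) = 50$)
$427323 - \left(- l{\left(-16,7 \right)} + 176 a{\left(-8,7 \right)}\right) = 427323 + \left(50 - -114048\right) = 427323 + \left(50 + 114048\right) = 427323 + 114098 = 541421$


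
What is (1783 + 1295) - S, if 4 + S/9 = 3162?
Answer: -25344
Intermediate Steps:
S = 28422 (S = -36 + 9*3162 = -36 + 28458 = 28422)
(1783 + 1295) - S = (1783 + 1295) - 1*28422 = 3078 - 28422 = -25344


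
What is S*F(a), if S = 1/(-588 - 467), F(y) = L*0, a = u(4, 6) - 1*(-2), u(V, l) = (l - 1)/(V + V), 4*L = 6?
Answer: 0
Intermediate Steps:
L = 3/2 (L = (1/4)*6 = 3/2 ≈ 1.5000)
u(V, l) = (-1 + l)/(2*V) (u(V, l) = (-1 + l)/((2*V)) = (-1 + l)*(1/(2*V)) = (-1 + l)/(2*V))
a = 21/8 (a = (1/2)*(-1 + 6)/4 - 1*(-2) = (1/2)*(1/4)*5 + 2 = 5/8 + 2 = 21/8 ≈ 2.6250)
F(y) = 0 (F(y) = (3/2)*0 = 0)
S = -1/1055 (S = 1/(-1055) = -1/1055 ≈ -0.00094787)
S*F(a) = -1/1055*0 = 0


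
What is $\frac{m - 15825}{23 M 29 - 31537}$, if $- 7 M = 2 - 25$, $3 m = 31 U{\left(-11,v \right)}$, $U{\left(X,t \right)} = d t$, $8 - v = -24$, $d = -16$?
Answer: $\frac{443429}{616254} \approx 0.71956$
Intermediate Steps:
$v = 32$ ($v = 8 - -24 = 8 + 24 = 32$)
$U{\left(X,t \right)} = - 16 t$
$m = - \frac{15872}{3}$ ($m = \frac{31 \left(\left(-16\right) 32\right)}{3} = \frac{31 \left(-512\right)}{3} = \frac{1}{3} \left(-15872\right) = - \frac{15872}{3} \approx -5290.7$)
$M = \frac{23}{7}$ ($M = - \frac{2 - 25}{7} = \left(- \frac{1}{7}\right) \left(-23\right) = \frac{23}{7} \approx 3.2857$)
$\frac{m - 15825}{23 M 29 - 31537} = \frac{- \frac{15872}{3} - 15825}{23 \cdot \frac{23}{7} \cdot 29 - 31537} = - \frac{63347}{3 \left(\frac{529}{7} \cdot 29 - 31537\right)} = - \frac{63347}{3 \left(\frac{15341}{7} - 31537\right)} = - \frac{63347}{3 \left(- \frac{205418}{7}\right)} = \left(- \frac{63347}{3}\right) \left(- \frac{7}{205418}\right) = \frac{443429}{616254}$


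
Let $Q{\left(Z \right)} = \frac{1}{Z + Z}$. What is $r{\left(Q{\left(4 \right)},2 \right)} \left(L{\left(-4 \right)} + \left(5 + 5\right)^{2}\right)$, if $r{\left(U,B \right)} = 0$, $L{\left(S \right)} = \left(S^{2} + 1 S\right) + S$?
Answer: $0$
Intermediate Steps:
$Q{\left(Z \right)} = \frac{1}{2 Z}$
$L{\left(S \right)} = S^{2} + 2 S$ ($L{\left(S \right)} = \left(S^{2} + S\right) + S = \left(S + S^{2}\right) + S = S^{2} + 2 S$)
$r{\left(Q{\left(4 \right)},2 \right)} \left(L{\left(-4 \right)} + \left(5 + 5\right)^{2}\right) = 0 \left(- 4 \left(2 - 4\right) + \left(5 + 5\right)^{2}\right) = 0 \left(\left(-4\right) \left(-2\right) + 10^{2}\right) = 0 \left(8 + 100\right) = 0 \cdot 108 = 0$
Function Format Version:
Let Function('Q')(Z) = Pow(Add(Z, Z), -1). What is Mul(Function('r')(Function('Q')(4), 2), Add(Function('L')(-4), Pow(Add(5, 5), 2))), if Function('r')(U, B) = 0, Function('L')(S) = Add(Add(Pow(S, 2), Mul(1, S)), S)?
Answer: 0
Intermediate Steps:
Function('Q')(Z) = Mul(Rational(1, 2), Pow(Z, -1)) (Function('Q')(Z) = Pow(Mul(2, Z), -1) = Mul(Rational(1, 2), Pow(Z, -1)))
Function('L')(S) = Add(Pow(S, 2), Mul(2, S)) (Function('L')(S) = Add(Add(Pow(S, 2), S), S) = Add(Add(S, Pow(S, 2)), S) = Add(Pow(S, 2), Mul(2, S)))
Mul(Function('r')(Function('Q')(4), 2), Add(Function('L')(-4), Pow(Add(5, 5), 2))) = Mul(0, Add(Mul(-4, Add(2, -4)), Pow(Add(5, 5), 2))) = Mul(0, Add(Mul(-4, -2), Pow(10, 2))) = Mul(0, Add(8, 100)) = Mul(0, 108) = 0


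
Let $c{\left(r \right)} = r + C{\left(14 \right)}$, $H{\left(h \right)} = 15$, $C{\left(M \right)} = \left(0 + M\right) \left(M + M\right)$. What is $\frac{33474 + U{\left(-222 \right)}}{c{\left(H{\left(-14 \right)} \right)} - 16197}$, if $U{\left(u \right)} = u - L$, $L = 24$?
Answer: $- \frac{16614}{7895} \approx -2.1044$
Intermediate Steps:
$C{\left(M \right)} = 2 M^{2}$ ($C{\left(M \right)} = M 2 M = 2 M^{2}$)
$U{\left(u \right)} = -24 + u$ ($U{\left(u \right)} = u - 24 = -24 + u$)
$c{\left(r \right)} = 392 + r$ ($c{\left(r \right)} = r + 2 \cdot 14^{2} = r + 2 \cdot 196 = r + 392 = 392 + r$)
$\frac{33474 + U{\left(-222 \right)}}{c{\left(H{\left(-14 \right)} \right)} - 16197} = \frac{33474 - 246}{\left(392 + 15\right) - 16197} = \frac{33474 - 246}{407 - 16197} = \frac{33228}{-15790} = 33228 \left(- \frac{1}{15790}\right) = - \frac{16614}{7895}$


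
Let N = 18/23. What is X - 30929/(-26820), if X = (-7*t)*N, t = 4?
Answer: -12805913/616860 ≈ -20.760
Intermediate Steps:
N = 18/23 (N = 18*(1/23) = 18/23 ≈ 0.78261)
X = -504/23 (X = -7*4*(18/23) = -28*18/23 = -504/23 ≈ -21.913)
X - 30929/(-26820) = -504/23 - 30929/(-26820) = -504/23 - 30929*(-1/26820) = -504/23 + 30929/26820 = -12805913/616860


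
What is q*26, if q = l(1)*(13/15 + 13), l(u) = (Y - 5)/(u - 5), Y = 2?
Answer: 1352/5 ≈ 270.40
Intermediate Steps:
l(u) = -3/(-5 + u) (l(u) = (2 - 5)/(u - 5) = -3/(-5 + u))
q = 52/5 (q = (-3/(-5 + 1))*(13/15 + 13) = (-3/(-4))*(13*(1/15) + 13) = (-3*(-¼))*(13/15 + 13) = (¾)*(208/15) = 52/5 ≈ 10.400)
q*26 = (52/5)*26 = 1352/5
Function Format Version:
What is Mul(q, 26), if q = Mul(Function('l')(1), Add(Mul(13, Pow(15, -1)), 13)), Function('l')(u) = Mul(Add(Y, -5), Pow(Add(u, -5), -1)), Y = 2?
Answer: Rational(1352, 5) ≈ 270.40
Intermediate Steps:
Function('l')(u) = Mul(-3, Pow(Add(-5, u), -1)) (Function('l')(u) = Mul(Add(2, -5), Pow(Add(u, -5), -1)) = Mul(-3, Pow(Add(-5, u), -1)))
q = Rational(52, 5) (q = Mul(Mul(-3, Pow(Add(-5, 1), -1)), Add(Mul(13, Pow(15, -1)), 13)) = Mul(Mul(-3, Pow(-4, -1)), Add(Mul(13, Rational(1, 15)), 13)) = Mul(Mul(-3, Rational(-1, 4)), Add(Rational(13, 15), 13)) = Mul(Rational(3, 4), Rational(208, 15)) = Rational(52, 5) ≈ 10.400)
Mul(q, 26) = Mul(Rational(52, 5), 26) = Rational(1352, 5)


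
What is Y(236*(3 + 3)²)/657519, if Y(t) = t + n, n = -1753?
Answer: 6743/657519 ≈ 0.010255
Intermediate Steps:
Y(t) = -1753 + t (Y(t) = t - 1753 = -1753 + t)
Y(236*(3 + 3)²)/657519 = (-1753 + 236*(3 + 3)²)/657519 = (-1753 + 236*6²)*(1/657519) = (-1753 + 236*36)*(1/657519) = (-1753 + 8496)*(1/657519) = 6743*(1/657519) = 6743/657519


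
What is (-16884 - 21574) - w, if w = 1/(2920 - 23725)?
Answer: -800118689/20805 ≈ -38458.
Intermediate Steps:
w = -1/20805 (w = 1/(-20805) = -1/20805 ≈ -4.8065e-5)
(-16884 - 21574) - w = (-16884 - 21574) - 1*(-1/20805) = -38458 + 1/20805 = -800118689/20805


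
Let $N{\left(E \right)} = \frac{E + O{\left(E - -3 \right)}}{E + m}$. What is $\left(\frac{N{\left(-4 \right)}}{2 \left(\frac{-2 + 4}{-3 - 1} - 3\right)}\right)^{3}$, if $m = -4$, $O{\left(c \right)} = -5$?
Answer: $- \frac{729}{175616} \approx -0.0041511$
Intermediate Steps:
$N{\left(E \right)} = \frac{-5 + E}{-4 + E}$ ($N{\left(E \right)} = \frac{E - 5}{E - 4} = \frac{-5 + E}{-4 + E}$)
$\left(\frac{N{\left(-4 \right)}}{2 \left(\frac{-2 + 4}{-3 - 1} - 3\right)}\right)^{3} = \left(\frac{\frac{1}{-4 - 4} \left(-5 - 4\right)}{2 \left(\frac{-2 + 4}{-3 - 1} - 3\right)}\right)^{3} = \left(\frac{\frac{1}{-8} \left(-9\right)}{2 \left(\frac{2}{-4} - 3\right)}\right)^{3} = \left(\frac{\left(- \frac{1}{8}\right) \left(-9\right)}{2 \left(2 \left(- \frac{1}{4}\right) - 3\right)}\right)^{3} = \left(\frac{9}{8 \cdot 2 \left(- \frac{1}{2} - 3\right)}\right)^{3} = \left(\frac{9}{8 \cdot 2 \left(- \frac{7}{2}\right)}\right)^{3} = \left(\frac{9}{8 \left(-7\right)}\right)^{3} = \left(\frac{9}{8} \left(- \frac{1}{7}\right)\right)^{3} = \left(- \frac{9}{56}\right)^{3} = - \frac{729}{175616}$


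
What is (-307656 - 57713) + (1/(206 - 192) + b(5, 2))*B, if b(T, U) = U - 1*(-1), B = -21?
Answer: -730867/2 ≈ -3.6543e+5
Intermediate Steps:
b(T, U) = 1 + U (b(T, U) = U + 1 = 1 + U)
(-307656 - 57713) + (1/(206 - 192) + b(5, 2))*B = (-307656 - 57713) + (1/(206 - 192) + (1 + 2))*(-21) = -365369 + (1/14 + 3)*(-21) = -365369 + (43/14)*(-21) = -365369 - 129/2 = -730867/2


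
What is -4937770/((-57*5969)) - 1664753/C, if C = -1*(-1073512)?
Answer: 4734351440791/365244208296 ≈ 12.962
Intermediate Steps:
C = 1073512
-4937770/((-57*5969)) - 1664753/C = -4937770/((-57*5969)) - 1664753/1073512 = -4937770/(-340233) - 1664753*1/1073512 = -4937770*(-1/340233) - 1664753/1073512 = 4937770/340233 - 1664753/1073512 = 4734351440791/365244208296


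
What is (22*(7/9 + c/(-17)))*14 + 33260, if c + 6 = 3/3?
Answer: 5139292/153 ≈ 33590.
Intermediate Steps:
c = -5 (c = -6 + 3/3 = -6 + 3*(⅓) = -6 + 1 = -5)
(22*(7/9 + c/(-17)))*14 + 33260 = (22*(7/9 - 5/(-17)))*14 + 33260 = (22*(7*(⅑) - 5*(-1/17)))*14 + 33260 = (22*(7/9 + 5/17))*14 + 33260 = (22*(164/153))*14 + 33260 = (3608/153)*14 + 33260 = 50512/153 + 33260 = 5139292/153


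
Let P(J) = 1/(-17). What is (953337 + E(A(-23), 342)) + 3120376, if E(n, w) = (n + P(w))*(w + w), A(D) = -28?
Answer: 68926853/17 ≈ 4.0545e+6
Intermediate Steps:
P(J) = -1/17
E(n, w) = 2*w*(-1/17 + n) (E(n, w) = (n - 1/17)*(w + w) = (-1/17 + n)*(2*w) = 2*w*(-1/17 + n))
(953337 + E(A(-23), 342)) + 3120376 = (953337 + (2/17)*342*(-1 + 17*(-28))) + 3120376 = (953337 + (2/17)*342*(-1 - 476)) + 3120376 = (953337 + (2/17)*342*(-477)) + 3120376 = (953337 - 326268/17) + 3120376 = 15880461/17 + 3120376 = 68926853/17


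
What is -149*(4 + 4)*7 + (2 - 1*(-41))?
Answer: -8301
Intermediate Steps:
-149*(4 + 4)*7 + (2 - 1*(-41)) = -1192*7 + (2 + 41) = -149*56 + 43 = -8344 + 43 = -8301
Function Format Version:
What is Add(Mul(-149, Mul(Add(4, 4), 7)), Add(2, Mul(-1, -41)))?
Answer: -8301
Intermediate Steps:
Add(Mul(-149, Mul(Add(4, 4), 7)), Add(2, Mul(-1, -41))) = Add(Mul(-149, Mul(8, 7)), Add(2, 41)) = Add(Mul(-149, 56), 43) = Add(-8344, 43) = -8301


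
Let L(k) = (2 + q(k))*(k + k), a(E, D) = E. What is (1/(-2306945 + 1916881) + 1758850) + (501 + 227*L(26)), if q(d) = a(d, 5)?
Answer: 815180321231/390064 ≈ 2.0899e+6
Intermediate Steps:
q(d) = d
L(k) = 2*k*(2 + k) (L(k) = (2 + k)*(k + k) = (2 + k)*(2*k) = 2*k*(2 + k))
(1/(-2306945 + 1916881) + 1758850) + (501 + 227*L(26)) = (1/(-2306945 + 1916881) + 1758850) + (501 + 227*(2*26*(2 + 26))) = (1/(-390064) + 1758850) + (501 + 227*(2*26*28)) = (-1/390064 + 1758850) + (501 + 227*1456) = 686064066399/390064 + (501 + 330512) = 686064066399/390064 + 331013 = 815180321231/390064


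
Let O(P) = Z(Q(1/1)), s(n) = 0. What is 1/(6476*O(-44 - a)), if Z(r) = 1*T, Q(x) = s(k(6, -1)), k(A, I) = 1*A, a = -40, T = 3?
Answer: 1/19428 ≈ 5.1472e-5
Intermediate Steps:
k(A, I) = A
Q(x) = 0
Z(r) = 3 (Z(r) = 1*3 = 3)
O(P) = 3
1/(6476*O(-44 - a)) = 1/(6476*3) = (1/6476)*(⅓) = 1/19428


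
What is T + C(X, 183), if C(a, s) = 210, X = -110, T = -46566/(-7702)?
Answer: 831993/3851 ≈ 216.05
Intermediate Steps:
T = 23283/3851 (T = -46566*(-1/7702) = 23283/3851 ≈ 6.0460)
T + C(X, 183) = 23283/3851 + 210 = 831993/3851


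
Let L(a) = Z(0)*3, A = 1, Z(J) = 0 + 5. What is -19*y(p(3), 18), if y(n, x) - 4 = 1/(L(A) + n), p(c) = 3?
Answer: -1387/18 ≈ -77.056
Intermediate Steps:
Z(J) = 5
L(a) = 15 (L(a) = 5*3 = 15)
y(n, x) = 4 + 1/(15 + n)
-19*y(p(3), 18) = -19*(61 + 4*3)/(15 + 3) = -19*(61 + 12)/18 = -19*73/18 = -1387/18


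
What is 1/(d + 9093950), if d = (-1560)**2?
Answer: 1/11527550 ≈ 8.6749e-8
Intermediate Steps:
d = 2433600
1/(d + 9093950) = 1/(2433600 + 9093950) = 1/11527550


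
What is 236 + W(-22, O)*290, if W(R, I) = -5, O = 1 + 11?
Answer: -1214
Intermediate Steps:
O = 12
236 + W(-22, O)*290 = 236 - 5*290 = 236 - 1450 = -1214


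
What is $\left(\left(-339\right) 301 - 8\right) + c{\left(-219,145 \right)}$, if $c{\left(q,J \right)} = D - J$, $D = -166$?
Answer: $-102358$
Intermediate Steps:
$c{\left(q,J \right)} = -166 - J$
$\left(\left(-339\right) 301 - 8\right) + c{\left(-219,145 \right)} = \left(\left(-339\right) 301 - 8\right) - 311 = \left(-102039 - 8\right) - 311 = -102047 - 311 = -102358$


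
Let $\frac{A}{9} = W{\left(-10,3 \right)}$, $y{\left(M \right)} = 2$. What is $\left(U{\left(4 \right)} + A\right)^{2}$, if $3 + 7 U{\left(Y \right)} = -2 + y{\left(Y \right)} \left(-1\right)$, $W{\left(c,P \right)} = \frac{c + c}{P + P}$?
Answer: $961$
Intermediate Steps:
$W{\left(c,P \right)} = \frac{c}{P}$ ($W{\left(c,P \right)} = \frac{2 c}{2 P} = 2 c \frac{1}{2 P} = \frac{c}{P}$)
$U{\left(Y \right)} = -1$ ($U{\left(Y \right)} = - \frac{3}{7} + \frac{-2 + 2 \left(-1\right)}{7} = - \frac{3}{7} + \frac{-2 - 2}{7} = - \frac{3}{7} + \frac{1}{7} \left(-4\right) = - \frac{3}{7} - \frac{4}{7} = -1$)
$A = -30$ ($A = 9 \left(- \frac{10}{3}\right) = -30$)
$\left(U{\left(4 \right)} + A\right)^{2} = \left(-1 - 30\right)^{2} = \left(-31\right)^{2} = 961$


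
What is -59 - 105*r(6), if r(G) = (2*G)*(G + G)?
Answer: -15179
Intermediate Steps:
r(G) = 4*G**2 (r(G) = (2*G)*(2*G) = 4*G**2)
-59 - 105*r(6) = -59 - 420*6**2 = -59 - 420*36 = -59 - 105*144 = -59 - 15120 = -15179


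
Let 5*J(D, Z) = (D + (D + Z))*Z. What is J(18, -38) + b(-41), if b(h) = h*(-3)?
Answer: 691/5 ≈ 138.20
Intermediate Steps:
b(h) = -3*h
J(D, Z) = Z*(Z + 2*D)/5 (J(D, Z) = ((D + (D + Z))*Z)/5 = ((Z + 2*D)*Z)/5 = (Z*(Z + 2*D))/5 = Z*(Z + 2*D)/5)
J(18, -38) + b(-41) = (⅕)*(-38)*(-38 + 2*18) - 3*(-41) = (⅕)*(-38)*(-38 + 36) + 123 = (⅕)*(-38)*(-2) + 123 = 76/5 + 123 = 691/5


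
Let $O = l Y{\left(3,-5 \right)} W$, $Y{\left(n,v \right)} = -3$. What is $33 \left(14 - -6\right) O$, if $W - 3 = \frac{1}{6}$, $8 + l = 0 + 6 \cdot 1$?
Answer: $12540$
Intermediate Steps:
$l = -2$ ($l = -8 + \left(0 + 6 \cdot 1\right) = -8 + \left(0 + 6\right) = -8 + 6 = -2$)
$W = \frac{19}{6}$ ($W = 3 + \frac{1}{6} = \frac{19}{6} \approx 3.1667$)
$O = 19$ ($O = \left(-2\right) \left(-3\right) \frac{19}{6} = 6 \cdot \frac{19}{6} = 19$)
$33 \left(14 - -6\right) O = 33 \left(14 - -6\right) 19 = 33 \left(14 + 6\right) 19 = 33 \cdot 20 \cdot 19 = 660 \cdot 19 = 12540$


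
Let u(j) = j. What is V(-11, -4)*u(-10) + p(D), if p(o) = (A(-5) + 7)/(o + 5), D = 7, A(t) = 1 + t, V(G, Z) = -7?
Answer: 281/4 ≈ 70.250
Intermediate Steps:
p(o) = 3/(5 + o) (p(o) = ((1 - 5) + 7)/(o + 5) = (-4 + 7)/(5 + o) = 3/(5 + o))
V(-11, -4)*u(-10) + p(D) = -7*(-10) + 3/(5 + 7) = 70 + 3/12 = 70 + 3*(1/12) = 70 + ¼ = 281/4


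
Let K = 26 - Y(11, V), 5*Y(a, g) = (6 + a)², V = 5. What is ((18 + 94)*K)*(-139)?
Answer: 2475312/5 ≈ 4.9506e+5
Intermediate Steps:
Y(a, g) = (6 + a)²/5
K = -159/5 (K = 26 - (6 + 11)²/5 = 26 - 17²/5 = 26 - 289/5 = -159/5 ≈ -31.800)
((18 + 94)*K)*(-139) = ((18 + 94)*(-159/5))*(-139) = (112*(-159/5))*(-139) = -17808/5*(-139) = 2475312/5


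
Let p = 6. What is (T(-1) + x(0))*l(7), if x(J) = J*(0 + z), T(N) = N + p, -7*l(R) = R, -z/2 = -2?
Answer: -5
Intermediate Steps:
z = 4 (z = -2*(-2) = 4)
l(R) = -R/7
T(N) = 6 + N (T(N) = N + 6 = 6 + N)
x(J) = 4*J (x(J) = J*(0 + 4) = J*4 = 4*J)
(T(-1) + x(0))*l(7) = ((6 - 1) + 4*0)*(-⅐*7) = (5 + 0)*(-1) = 5*(-1) = -5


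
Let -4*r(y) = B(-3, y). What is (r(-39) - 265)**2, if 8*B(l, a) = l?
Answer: 71859529/1024 ≈ 70175.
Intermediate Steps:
B(l, a) = l/8
r(y) = 3/32 (r(y) = -(-3)/32 = -1/4*(-3/8) = 3/32)
(r(-39) - 265)**2 = (3/32 - 265)**2 = (-8477/32)**2 = 71859529/1024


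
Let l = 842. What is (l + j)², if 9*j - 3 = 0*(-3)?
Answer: 6385729/9 ≈ 7.0953e+5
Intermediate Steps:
j = ⅓ (j = ⅓ + (0*(-3))/9 = ⅓ + (⅑)*0 = ⅓ + 0 = ⅓ ≈ 0.33333)
(l + j)² = (842 + ⅓)² = (2527/3)² = 6385729/9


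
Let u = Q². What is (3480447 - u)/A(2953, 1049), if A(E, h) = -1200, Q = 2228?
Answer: 1483537/1200 ≈ 1236.3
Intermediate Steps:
u = 4963984 (u = 2228² = 4963984)
(3480447 - u)/A(2953, 1049) = (3480447 - 1*4963984)/(-1200) = (3480447 - 4963984)*(-1/1200) = -1483537*(-1/1200) = 1483537/1200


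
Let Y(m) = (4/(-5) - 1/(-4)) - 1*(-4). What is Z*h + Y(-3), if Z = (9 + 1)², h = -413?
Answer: -825931/20 ≈ -41297.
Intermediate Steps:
Z = 100 (Z = 10² = 100)
Y(m) = 69/20 (Y(m) = (4*(-⅕) - 1*(-¼)) + 4 = (-⅘ + ¼) + 4 = -11/20 + 4 = 69/20)
Z*h + Y(-3) = 100*(-413) + 69/20 = -41300 + 69/20 = -825931/20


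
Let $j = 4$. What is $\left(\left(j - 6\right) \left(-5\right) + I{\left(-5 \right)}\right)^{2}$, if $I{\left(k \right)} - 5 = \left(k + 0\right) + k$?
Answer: $25$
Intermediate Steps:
$I{\left(k \right)} = 5 + 2 k$ ($I{\left(k \right)} = 5 + \left(\left(k + 0\right) + k\right) = 5 + \left(k + k\right) = 5 + 2 k$)
$\left(\left(j - 6\right) \left(-5\right) + I{\left(-5 \right)}\right)^{2} = \left(\left(4 - 6\right) \left(-5\right) + \left(5 + 2 \left(-5\right)\right)\right)^{2} = \left(\left(-2\right) \left(-5\right) + \left(5 - 10\right)\right)^{2} = \left(10 - 5\right)^{2} = 5^{2} = 25$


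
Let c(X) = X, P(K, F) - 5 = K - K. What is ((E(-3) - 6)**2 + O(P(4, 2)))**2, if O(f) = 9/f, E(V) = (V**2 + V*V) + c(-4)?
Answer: 108241/25 ≈ 4329.6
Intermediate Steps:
P(K, F) = 5 (P(K, F) = 5 + (K - K) = 5 + 0 = 5)
E(V) = -4 + 2*V**2 (E(V) = (V**2 + V*V) - 4 = (V**2 + V**2) - 4 = 2*V**2 - 4 = -4 + 2*V**2)
((E(-3) - 6)**2 + O(P(4, 2)))**2 = (((-4 + 2*(-3)**2) - 6)**2 + 9/5)**2 = (((-4 + 2*9) - 6)**2 + 9*(1/5))**2 = (((-4 + 18) - 6)**2 + 9/5)**2 = ((14 - 6)**2 + 9/5)**2 = (8**2 + 9/5)**2 = (64 + 9/5)**2 = (329/5)**2 = 108241/25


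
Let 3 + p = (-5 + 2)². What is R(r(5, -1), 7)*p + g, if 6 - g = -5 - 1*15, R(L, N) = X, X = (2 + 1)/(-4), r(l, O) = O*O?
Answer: 43/2 ≈ 21.500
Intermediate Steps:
r(l, O) = O²
X = -¾ (X = -¼*3 = -¾ ≈ -0.75000)
R(L, N) = -¾
p = 6 (p = -3 + (-5 + 2)² = -3 + (-3)² = -3 + 9 = 6)
g = 26 (g = 6 - (-5 - 1*15) = 6 - (-5 - 15) = 6 - 1*(-20) = 6 + 20 = 26)
R(r(5, -1), 7)*p + g = -¾*6 + 26 = -9/2 + 26 = 43/2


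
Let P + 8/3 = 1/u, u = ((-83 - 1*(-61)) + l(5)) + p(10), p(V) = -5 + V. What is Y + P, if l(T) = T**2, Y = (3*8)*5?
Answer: 2819/24 ≈ 117.46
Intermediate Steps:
Y = 120 (Y = 24*5 = 120)
u = 8 (u = ((-83 - 1*(-61)) + 5**2) + (-5 + 10) = ((-83 + 61) + 25) + 5 = (-22 + 25) + 5 = 3 + 5 = 8)
P = -61/24 (P = -8/3 + 1/8 = -61/24 ≈ -2.5417)
Y + P = 120 - 61/24 = 2819/24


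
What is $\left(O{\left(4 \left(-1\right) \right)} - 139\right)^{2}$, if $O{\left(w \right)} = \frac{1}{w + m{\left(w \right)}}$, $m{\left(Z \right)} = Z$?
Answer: $\frac{1238769}{64} \approx 19356.0$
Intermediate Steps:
$O{\left(w \right)} = \frac{1}{2 w}$ ($O{\left(w \right)} = \frac{1}{w + w} = \frac{1}{2 w}$)
$\left(O{\left(4 \left(-1\right) \right)} - 139\right)^{2} = \left(\frac{1}{2 \cdot 4 \left(-1\right)} - 139\right)^{2} = \left(\frac{1}{2 \left(-4\right)} - 139\right)^{2} = \left(\frac{1}{2} \left(- \frac{1}{4}\right) - 139\right)^{2} = \left(- \frac{1}{8} - 139\right)^{2} = \left(- \frac{1113}{8}\right)^{2} = \frac{1238769}{64}$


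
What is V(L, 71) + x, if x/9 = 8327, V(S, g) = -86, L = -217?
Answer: 74857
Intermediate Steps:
x = 74943 (x = 9*8327 = 74943)
V(L, 71) + x = -86 + 74943 = 74857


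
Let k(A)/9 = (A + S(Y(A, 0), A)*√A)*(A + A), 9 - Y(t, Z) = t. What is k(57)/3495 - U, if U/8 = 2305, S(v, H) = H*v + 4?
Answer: -21463106/1165 - 934344*√57/1165 ≈ -24478.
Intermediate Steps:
Y(t, Z) = 9 - t
S(v, H) = 4 + H*v
U = 18440 (U = 8*2305 = 18440)
k(A) = 18*A*(A + √A*(4 + A*(9 - A))) (k(A) = 9*((A + (4 + A*(9 - A))*√A)*(A + A)) = 9*((A + √A*(4 + A*(9 - A)))*(2*A)) = 9*(2*A*(A + √A*(4 + A*(9 - A)))) = 18*A*(A + √A*(4 + A*(9 - A))))
k(57)/3495 - U = (18*57² + 18*57^(3/2)*(4 - 1*57*(-9 + 57)))/3495 - 1*18440 = (18*3249 + 18*(57*√57)*(4 - 1*57*48))*(1/3495) - 18440 = (58482 + 18*(57*√57)*(4 - 2736))*(1/3495) - 18440 = (58482 + 18*(57*√57)*(-2732))*(1/3495) - 18440 = (58482 - 2803032*√57)*(1/3495) - 18440 = (19494/1165 - 934344*√57/1165) - 18440 = -21463106/1165 - 934344*√57/1165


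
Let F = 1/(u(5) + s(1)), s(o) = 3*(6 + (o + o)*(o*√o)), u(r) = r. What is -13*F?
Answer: -13/29 ≈ -0.44828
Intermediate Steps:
s(o) = 18 + 6*o^(5/2) (s(o) = 3*(6 + (2*o)*o^(3/2)) = 3*(6 + 2*o^(5/2)) = 18 + 6*o^(5/2))
F = 1/29 (F = 1/(5 + (18 + 6*1^(5/2))) = 1/(5 + (18 + 6*1)) = 1/(5 + (18 + 6)) = 1/(5 + 24) = 1/29 ≈ 0.034483)
-13*F = -13*1/29 = -13/29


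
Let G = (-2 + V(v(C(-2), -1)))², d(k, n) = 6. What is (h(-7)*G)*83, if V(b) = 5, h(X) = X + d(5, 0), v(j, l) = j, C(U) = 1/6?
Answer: -747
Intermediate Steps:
C(U) = ⅙ (C(U) = 1*(⅙) = ⅙)
h(X) = 6 + X (h(X) = X + 6 = 6 + X)
G = 9 (G = (-2 + 5)² = 3² = 9)
(h(-7)*G)*83 = ((6 - 7)*9)*83 = -1*9*83 = -9*83 = -747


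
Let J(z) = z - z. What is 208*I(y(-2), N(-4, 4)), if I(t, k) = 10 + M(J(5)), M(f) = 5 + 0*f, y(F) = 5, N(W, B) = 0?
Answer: 3120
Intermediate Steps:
J(z) = 0
M(f) = 5 (M(f) = 5 + 0 = 5)
I(t, k) = 15 (I(t, k) = 10 + 5 = 15)
208*I(y(-2), N(-4, 4)) = 208*15 = 3120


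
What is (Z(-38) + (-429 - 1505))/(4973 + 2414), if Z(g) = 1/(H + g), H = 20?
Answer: -34813/132966 ≈ -0.26182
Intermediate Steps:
Z(g) = 1/(20 + g)
(Z(-38) + (-429 - 1505))/(4973 + 2414) = (1/(20 - 38) + (-429 - 1505))/(4973 + 2414) = (1/(-18) - 1934)/7387 = (-1/18 - 1934)*(1/7387) = -34813/18*1/7387 = -34813/132966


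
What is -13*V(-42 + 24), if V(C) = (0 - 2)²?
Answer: -52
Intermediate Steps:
V(C) = 4 (V(C) = (-2)² = 4)
-13*V(-42 + 24) = -13*4 = -52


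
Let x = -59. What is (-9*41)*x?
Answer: 21771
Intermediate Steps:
(-9*41)*x = -9*41*(-59) = -369*(-59) = 21771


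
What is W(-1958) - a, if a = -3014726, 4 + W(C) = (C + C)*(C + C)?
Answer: 18349778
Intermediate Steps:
W(C) = -4 + 4*C² (W(C) = -4 + (C + C)*(C + C) = -4 + (2*C)*(2*C) = -4 + 4*C²)
W(-1958) - a = (-4 + 4*(-1958)²) - 1*(-3014726) = (-4 + 4*3833764) + 3014726 = (-4 + 15335056) + 3014726 = 15335052 + 3014726 = 18349778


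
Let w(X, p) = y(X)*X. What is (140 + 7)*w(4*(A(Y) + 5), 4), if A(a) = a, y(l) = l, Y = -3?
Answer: 9408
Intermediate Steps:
w(X, p) = X**2 (w(X, p) = X*X = X**2)
(140 + 7)*w(4*(A(Y) + 5), 4) = (140 + 7)*(4*(-3 + 5))**2 = 147*(4*2)**2 = 147*8**2 = 147*64 = 9408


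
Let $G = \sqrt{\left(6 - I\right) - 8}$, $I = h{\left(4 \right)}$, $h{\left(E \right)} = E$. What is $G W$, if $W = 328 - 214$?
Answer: $114 i \sqrt{6} \approx 279.24 i$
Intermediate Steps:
$W = 114$ ($W = 328 - 214 = 114$)
$I = 4$
$G = i \sqrt{6}$ ($G = \sqrt{\left(6 - 4\right) - 8} = \sqrt{2 - 8} = \sqrt{-6} = i \sqrt{6} \approx 2.4495 i$)
$G W = i \sqrt{6} \cdot 114 = 114 i \sqrt{6}$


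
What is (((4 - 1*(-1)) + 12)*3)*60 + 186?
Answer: 3246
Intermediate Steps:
(((4 - 1*(-1)) + 12)*3)*60 + 186 = (((4 + 1) + 12)*3)*60 + 186 = ((5 + 12)*3)*60 + 186 = (17*3)*60 + 186 = 51*60 + 186 = 3060 + 186 = 3246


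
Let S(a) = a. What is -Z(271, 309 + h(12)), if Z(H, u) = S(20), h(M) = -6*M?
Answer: -20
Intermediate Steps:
Z(H, u) = 20
-Z(271, 309 + h(12)) = -1*20 = -20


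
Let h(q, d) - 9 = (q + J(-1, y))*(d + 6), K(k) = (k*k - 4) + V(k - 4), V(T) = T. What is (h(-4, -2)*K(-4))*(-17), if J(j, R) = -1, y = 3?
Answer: 748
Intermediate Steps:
K(k) = -8 + k + k² (K(k) = (k*k - 4) + (k - 4) = (k² - 4) + (-4 + k) = (-4 + k²) + (-4 + k) = -8 + k + k²)
h(q, d) = 9 + (-1 + q)*(6 + d) (h(q, d) = 9 + (q - 1)*(d + 6) = 9 + (-1 + q)*(6 + d))
(h(-4, -2)*K(-4))*(-17) = ((3 - 1*(-2) + 6*(-4) - 2*(-4))*(-8 - 4 + (-4)²))*(-17) = ((3 + 2 - 24 + 8)*(-8 - 4 + 16))*(-17) = -11*4*(-17) = -44*(-17) = 748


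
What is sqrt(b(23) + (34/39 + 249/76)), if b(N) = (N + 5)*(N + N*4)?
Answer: 5*sqrt(283250955)/1482 ≈ 56.782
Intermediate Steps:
b(N) = 5*N*(5 + N) (b(N) = (5 + N)*(N + 4*N) = (5 + N)*(5*N) = 5*N*(5 + N))
sqrt(b(23) + (34/39 + 249/76)) = sqrt(5*23*(5 + 23) + (34/39 + 249/76)) = sqrt(5*23*28 + (34*(1/39) + 249*(1/76))) = sqrt(3220 + (34/39 + 249/76)) = sqrt(3220 + 12295/2964) = sqrt(9556375/2964) = 5*sqrt(283250955)/1482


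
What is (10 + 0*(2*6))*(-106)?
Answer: -1060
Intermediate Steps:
(10 + 0*(2*6))*(-106) = (10 + 0*12)*(-106) = (10 + 0)*(-106) = 10*(-106) = -1060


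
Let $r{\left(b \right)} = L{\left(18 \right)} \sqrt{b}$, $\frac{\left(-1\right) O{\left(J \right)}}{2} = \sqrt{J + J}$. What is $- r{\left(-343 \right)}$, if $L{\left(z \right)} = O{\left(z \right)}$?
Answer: $84 i \sqrt{7} \approx 222.24 i$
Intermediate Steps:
$O{\left(J \right)} = - 2 \sqrt{2} \sqrt{J}$ ($O{\left(J \right)} = - 2 \sqrt{J + J} = - 2 \sqrt{2 J} = - 2 \sqrt{2} \sqrt{J}$)
$L{\left(z \right)} = - 2 \sqrt{2} \sqrt{z}$
$r{\left(b \right)} = - 12 \sqrt{b}$ ($r{\left(b \right)} = - 2 \sqrt{2} \sqrt{18} \sqrt{b} = - 2 \sqrt{2} \cdot 3 \sqrt{2} \sqrt{b} = - 12 \sqrt{b}$)
$- r{\left(-343 \right)} = - \left(-12\right) \sqrt{-343} = - \left(-12\right) 7 i \sqrt{7} = - \left(-84\right) i \sqrt{7} = 84 i \sqrt{7}$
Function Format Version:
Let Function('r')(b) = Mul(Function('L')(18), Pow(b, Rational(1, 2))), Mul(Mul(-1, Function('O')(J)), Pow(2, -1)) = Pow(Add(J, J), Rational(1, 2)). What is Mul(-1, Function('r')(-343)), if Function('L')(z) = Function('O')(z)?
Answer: Mul(84, I, Pow(7, Rational(1, 2))) ≈ Mul(222.24, I)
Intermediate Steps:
Function('O')(J) = Mul(-2, Pow(2, Rational(1, 2)), Pow(J, Rational(1, 2))) (Function('O')(J) = Mul(-2, Pow(Add(J, J), Rational(1, 2))) = Mul(-2, Pow(Mul(2, J), Rational(1, 2))) = Mul(-2, Mul(Pow(2, Rational(1, 2)), Pow(J, Rational(1, 2)))) = Mul(-2, Pow(2, Rational(1, 2)), Pow(J, Rational(1, 2))))
Function('L')(z) = Mul(-2, Pow(2, Rational(1, 2)), Pow(z, Rational(1, 2)))
Function('r')(b) = Mul(-12, Pow(b, Rational(1, 2))) (Function('r')(b) = Mul(Mul(-2, Pow(2, Rational(1, 2)), Pow(18, Rational(1, 2))), Pow(b, Rational(1, 2))) = Mul(Mul(-2, Pow(2, Rational(1, 2)), Mul(3, Pow(2, Rational(1, 2)))), Pow(b, Rational(1, 2))) = Mul(-12, Pow(b, Rational(1, 2))))
Mul(-1, Function('r')(-343)) = Mul(-1, Mul(-12, Pow(-343, Rational(1, 2)))) = Mul(-1, Mul(-12, Mul(7, I, Pow(7, Rational(1, 2))))) = Mul(-1, Mul(-84, I, Pow(7, Rational(1, 2)))) = Mul(84, I, Pow(7, Rational(1, 2)))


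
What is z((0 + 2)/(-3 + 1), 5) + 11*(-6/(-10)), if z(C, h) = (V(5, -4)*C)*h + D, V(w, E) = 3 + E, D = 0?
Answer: 58/5 ≈ 11.600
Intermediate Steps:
z(C, h) = -C*h (z(C, h) = ((3 - 4)*C)*h + 0 = (-C)*h + 0 = -C*h + 0 = -C*h)
z((0 + 2)/(-3 + 1), 5) + 11*(-6/(-10)) = -1*(0 + 2)/(-3 + 1)*5 + 11*(-6/(-10)) = -1*2/(-2)*5 + 11*(-6*(-1/10)) = -1*2*(-1/2)*5 + 11*(3/5) = -1*(-1)*5 + 33/5 = 5 + 33/5 = 58/5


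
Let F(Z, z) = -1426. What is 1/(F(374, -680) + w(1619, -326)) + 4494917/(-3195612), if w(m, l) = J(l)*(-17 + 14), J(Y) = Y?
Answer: -72032801/51129792 ≈ -1.4088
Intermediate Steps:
w(m, l) = -3*l (w(m, l) = l*(-17 + 14) = l*(-3) = -3*l)
1/(F(374, -680) + w(1619, -326)) + 4494917/(-3195612) = 1/(-1426 - 3*(-326)) + 4494917/(-3195612) = 1/(-1426 + 978) + 4494917*(-1/3195612) = 1/(-448) - 642131/456516 = -1/448 - 642131/456516 = -72032801/51129792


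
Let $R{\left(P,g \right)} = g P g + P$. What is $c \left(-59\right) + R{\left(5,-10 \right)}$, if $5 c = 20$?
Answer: $269$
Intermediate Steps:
$c = 4$ ($c = \frac{1}{5} \cdot 20 = 4$)
$R{\left(P,g \right)} = P + P g^{2}$ ($R{\left(P,g \right)} = P g g + P = P g^{2} + P = P + P g^{2}$)
$c \left(-59\right) + R{\left(5,-10 \right)} = 4 \left(-59\right) + 5 \left(1 + \left(-10\right)^{2}\right) = -236 + 5 \left(1 + 100\right) = -236 + 5 \cdot 101 = -236 + 505 = 269$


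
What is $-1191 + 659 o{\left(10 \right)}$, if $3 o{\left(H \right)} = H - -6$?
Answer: $\frac{6971}{3} \approx 2323.7$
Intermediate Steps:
$o{\left(H \right)} = 2 + \frac{H}{3}$ ($o{\left(H \right)} = \frac{H - -6}{3} = \frac{H + 6}{3} = \frac{6 + H}{3} = 2 + \frac{H}{3}$)
$-1191 + 659 o{\left(10 \right)} = -1191 + 659 \left(2 + \frac{1}{3} \cdot 10\right) = -1191 + 659 \left(2 + \frac{10}{3}\right) = -1191 + 659 \cdot \frac{16}{3} = -1191 + \frac{10544}{3} = \frac{6971}{3}$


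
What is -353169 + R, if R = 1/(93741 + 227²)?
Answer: -51304860629/145270 ≈ -3.5317e+5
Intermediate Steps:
R = 1/145270 (R = 1/(93741 + 51529) = 1/145270 ≈ 6.8837e-6)
-353169 + R = -353169 + 1/145270 = -51304860629/145270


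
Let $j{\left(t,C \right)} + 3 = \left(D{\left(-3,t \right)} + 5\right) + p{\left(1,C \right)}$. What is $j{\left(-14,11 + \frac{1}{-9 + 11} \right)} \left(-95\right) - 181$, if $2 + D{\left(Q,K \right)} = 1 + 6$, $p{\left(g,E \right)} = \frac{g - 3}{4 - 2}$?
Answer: $-751$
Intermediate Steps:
$p{\left(g,E \right)} = - \frac{3}{2} + \frac{g}{2}$ ($p{\left(g,E \right)} = \frac{-3 + g}{2} = \left(-3 + g\right) \frac{1}{2} = - \frac{3}{2} + \frac{g}{2}$)
$D{\left(Q,K \right)} = 5$ ($D{\left(Q,K \right)} = -2 + \left(1 + 6\right) = -2 + 7 = 5$)
$j{\left(t,C \right)} = 6$ ($j{\left(t,C \right)} = -3 + \left(\left(5 + 5\right) + \left(- \frac{3}{2} + \frac{1}{2} \cdot 1\right)\right) = -3 + \left(10 + \left(- \frac{3}{2} + \frac{1}{2}\right)\right) = -3 + \left(10 - 1\right) = -3 + 9 = 6$)
$j{\left(-14,11 + \frac{1}{-9 + 11} \right)} \left(-95\right) - 181 = 6 \left(-95\right) - 181 = -570 - 181 = -751$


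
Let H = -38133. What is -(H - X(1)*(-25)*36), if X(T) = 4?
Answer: 34533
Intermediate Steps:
-(H - X(1)*(-25)*36) = -(-38133 - 4*(-25)*36) = -(-38133 - (-100)*36) = -(-38133 - 1*(-3600)) = -(-38133 + 3600) = -1*(-34533) = 34533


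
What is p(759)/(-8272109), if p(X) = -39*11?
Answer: 429/8272109 ≈ 5.1861e-5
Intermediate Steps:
p(X) = -429
p(759)/(-8272109) = -429/(-8272109) = -429*(-1/8272109) = 429/8272109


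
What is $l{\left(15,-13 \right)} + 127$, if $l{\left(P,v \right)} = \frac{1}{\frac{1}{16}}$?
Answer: $143$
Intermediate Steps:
$l{\left(P,v \right)} = 16$ ($l{\left(P,v \right)} = \frac{1}{\frac{1}{16}} = 16$)
$l{\left(15,-13 \right)} + 127 = 16 + 127 = 143$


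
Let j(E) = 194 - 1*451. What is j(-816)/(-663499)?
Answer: 257/663499 ≈ 0.00038734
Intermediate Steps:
j(E) = -257 (j(E) = 194 - 451 = -257)
j(-816)/(-663499) = -257/(-663499) = -257*(-1/663499) = 257/663499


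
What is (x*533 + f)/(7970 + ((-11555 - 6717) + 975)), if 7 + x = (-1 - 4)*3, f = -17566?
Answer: 9764/3109 ≈ 3.1406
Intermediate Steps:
x = -22 (x = -7 + (-1 - 4)*3 = -7 - 5*3 = -7 - 15 = -22)
(x*533 + f)/(7970 + ((-11555 - 6717) + 975)) = (-22*533 - 17566)/(7970 + ((-11555 - 6717) + 975)) = (-11726 - 17566)/(7970 + (-18272 + 975)) = -29292/(7970 - 17297) = -29292/(-9327) = -29292*(-1/9327) = 9764/3109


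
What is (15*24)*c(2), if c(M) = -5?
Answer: -1800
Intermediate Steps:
(15*24)*c(2) = (15*24)*(-5) = 360*(-5) = -1800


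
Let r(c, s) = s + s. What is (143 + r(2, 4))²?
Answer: 22801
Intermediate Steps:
r(c, s) = 2*s
(143 + r(2, 4))² = (143 + 2*4)² = (143 + 8)² = 151² = 22801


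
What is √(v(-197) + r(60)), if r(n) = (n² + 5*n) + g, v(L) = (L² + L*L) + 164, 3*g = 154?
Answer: 20*√1839/3 ≈ 285.89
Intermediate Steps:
g = 154/3 (g = (⅓)*154 = 154/3 ≈ 51.333)
v(L) = 164 + 2*L² (v(L) = (L² + L²) + 164 = 2*L² + 164 = 164 + 2*L²)
r(n) = 154/3 + n² + 5*n (r(n) = (n² + 5*n) + 154/3 = 154/3 + n² + 5*n)
√(v(-197) + r(60)) = √((164 + 2*(-197)²) + (154/3 + 60² + 5*60)) = √((164 + 2*38809) + (154/3 + 3600 + 300)) = √((164 + 77618) + 11854/3) = √(77782 + 11854/3) = √(245200/3) = 20*√1839/3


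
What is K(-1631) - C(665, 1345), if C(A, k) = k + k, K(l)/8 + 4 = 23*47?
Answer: 5926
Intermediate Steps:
K(l) = 8616 (K(l) = -32 + 8*(23*47) = -32 + 8*1081 = -32 + 8648 = 8616)
C(A, k) = 2*k
K(-1631) - C(665, 1345) = 8616 - 2*1345 = 8616 - 1*2690 = 8616 - 2690 = 5926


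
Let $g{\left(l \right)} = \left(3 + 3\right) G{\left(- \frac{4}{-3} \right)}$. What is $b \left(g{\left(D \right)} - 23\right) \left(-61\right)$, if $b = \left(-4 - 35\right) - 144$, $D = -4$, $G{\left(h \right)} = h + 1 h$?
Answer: $-78141$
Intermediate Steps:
$G{\left(h \right)} = 2 h$ ($G{\left(h \right)} = h + h = 2 h$)
$g{\left(l \right)} = 16$ ($g{\left(l \right)} = \left(3 + 3\right) 2 \left(- \frac{4}{-3}\right) = 6 \cdot 2 \left(\left(-4\right) \left(- \frac{1}{3}\right)\right) = 6 \cdot 2 \cdot \frac{4}{3} = 6 \cdot \frac{8}{3} = 16$)
$b = -183$ ($b = \left(-4 - 35\right) - 144 = -39 - 144 = -183$)
$b \left(g{\left(D \right)} - 23\right) \left(-61\right) = - 183 \left(16 - 23\right) \left(-61\right) = - 183 \left(\left(-7\right) \left(-61\right)\right) = \left(-183\right) 427 = -78141$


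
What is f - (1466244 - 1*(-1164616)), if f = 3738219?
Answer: 1107359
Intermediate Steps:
f - (1466244 - 1*(-1164616)) = 3738219 - (1466244 - 1*(-1164616)) = 3738219 - (1466244 + 1164616) = 3738219 - 1*2630860 = 3738219 - 2630860 = 1107359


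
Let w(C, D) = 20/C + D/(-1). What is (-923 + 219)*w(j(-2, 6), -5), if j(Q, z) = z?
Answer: -17600/3 ≈ -5866.7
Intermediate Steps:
w(C, D) = -D + 20/C (w(C, D) = 20/C + D*(-1) = 20/C - D = -D + 20/C)
(-923 + 219)*w(j(-2, 6), -5) = (-923 + 219)*(-1*(-5) + 20/6) = -704*(5 + 20*(1/6)) = -704*(5 + 10/3) = -704*25/3 = -17600/3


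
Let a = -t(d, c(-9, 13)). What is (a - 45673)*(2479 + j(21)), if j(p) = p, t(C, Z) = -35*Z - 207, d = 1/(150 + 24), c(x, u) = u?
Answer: -112527500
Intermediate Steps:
d = 1/174 ≈ 0.0057471
t(C, Z) = -207 - 35*Z
a = 662 (a = -(-207 - 35*13) = -(-207 - 455) = -1*(-662) = 662)
(a - 45673)*(2479 + j(21)) = (662 - 45673)*(2479 + 21) = -45011*2500 = -112527500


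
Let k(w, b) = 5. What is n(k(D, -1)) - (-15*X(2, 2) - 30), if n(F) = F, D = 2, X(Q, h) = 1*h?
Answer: 65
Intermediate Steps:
X(Q, h) = h
n(k(D, -1)) - (-15*X(2, 2) - 30) = 5 - (-15*2 - 30) = 5 - (-30 - 30) = 5 - 1*(-60) = 5 + 60 = 65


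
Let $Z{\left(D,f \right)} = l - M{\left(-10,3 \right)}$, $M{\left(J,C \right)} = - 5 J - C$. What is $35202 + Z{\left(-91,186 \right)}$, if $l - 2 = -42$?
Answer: $35115$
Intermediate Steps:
$l = -40$ ($l = 2 - 42 = -40$)
$M{\left(J,C \right)} = - C - 5 J$
$Z{\left(D,f \right)} = -87$ ($Z{\left(D,f \right)} = -40 - \left(\left(-1\right) 3 - -50\right) = -40 - \left(-3 + 50\right) = -40 - 47 = -87$)
$35202 + Z{\left(-91,186 \right)} = 35202 - 87 = 35115$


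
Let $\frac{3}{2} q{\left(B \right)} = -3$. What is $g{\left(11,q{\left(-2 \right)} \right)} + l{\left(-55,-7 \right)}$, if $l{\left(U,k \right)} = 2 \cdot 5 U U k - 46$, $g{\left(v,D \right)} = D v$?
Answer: $-211818$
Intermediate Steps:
$q{\left(B \right)} = -2$ ($q{\left(B \right)} = \frac{2}{3} \left(-3\right) = -2$)
$l{\left(U,k \right)} = -46 + 10 k U^{2}$ ($l{\left(U,k \right)} = 10 U U k - 46 = 10 U^{2} k - 46 = 10 k U^{2} - 46 = -46 + 10 k U^{2}$)
$g{\left(11,q{\left(-2 \right)} \right)} + l{\left(-55,-7 \right)} = \left(-2\right) 11 + \left(-46 + 10 \left(-7\right) \left(-55\right)^{2}\right) = -22 + \left(-46 + 10 \left(-7\right) 3025\right) = -22 - 211796 = -211818$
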